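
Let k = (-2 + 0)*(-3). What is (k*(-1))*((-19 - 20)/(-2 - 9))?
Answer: -234/11 ≈ -21.273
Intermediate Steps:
k = 6 (k = -2*(-3) = 6)
(k*(-1))*((-19 - 20)/(-2 - 9)) = (6*(-1))*((-19 - 20)/(-2 - 9)) = -(-234)/(-11) = -(-234)*(-1)/11 = -6*39/11 = -234/11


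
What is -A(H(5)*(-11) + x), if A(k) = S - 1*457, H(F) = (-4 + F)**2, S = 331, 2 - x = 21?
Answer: 126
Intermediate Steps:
x = -19 (x = 2 - 1*21 = 2 - 21 = -19)
A(k) = -126 (A(k) = 331 - 1*457 = 331 - 457 = -126)
-A(H(5)*(-11) + x) = -1*(-126) = 126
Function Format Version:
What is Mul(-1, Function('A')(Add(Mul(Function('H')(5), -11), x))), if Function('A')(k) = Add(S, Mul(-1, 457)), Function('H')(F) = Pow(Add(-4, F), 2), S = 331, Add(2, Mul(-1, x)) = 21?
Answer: 126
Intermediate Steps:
x = -19 (x = Add(2, Mul(-1, 21)) = Add(2, -21) = -19)
Function('A')(k) = -126 (Function('A')(k) = Add(331, Mul(-1, 457)) = Add(331, -457) = -126)
Mul(-1, Function('A')(Add(Mul(Function('H')(5), -11), x))) = Mul(-1, -126) = 126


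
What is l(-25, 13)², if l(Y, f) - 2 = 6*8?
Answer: 2500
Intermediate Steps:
l(Y, f) = 50 (l(Y, f) = 2 + 6*8 = 2 + 48 = 50)
l(-25, 13)² = 50² = 2500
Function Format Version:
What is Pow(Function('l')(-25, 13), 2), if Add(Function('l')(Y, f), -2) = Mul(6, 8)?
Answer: 2500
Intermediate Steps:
Function('l')(Y, f) = 50 (Function('l')(Y, f) = Add(2, Mul(6, 8)) = Add(2, 48) = 50)
Pow(Function('l')(-25, 13), 2) = Pow(50, 2) = 2500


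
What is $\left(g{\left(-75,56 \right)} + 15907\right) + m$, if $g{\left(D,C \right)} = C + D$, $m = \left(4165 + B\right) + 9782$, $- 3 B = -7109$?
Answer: $\frac{96614}{3} \approx 32205.0$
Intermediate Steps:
$B = \frac{7109}{3}$ ($B = \left(- \frac{1}{3}\right) \left(-7109\right) = \frac{7109}{3} \approx 2369.7$)
$m = \frac{48950}{3}$ ($m = \left(4165 + \frac{7109}{3}\right) + 9782 = \frac{19604}{3} + 9782 = \frac{48950}{3} \approx 16317.0$)
$\left(g{\left(-75,56 \right)} + 15907\right) + m = \left(\left(56 - 75\right) + 15907\right) + \frac{48950}{3} = \left(-19 + 15907\right) + \frac{48950}{3} = 15888 + \frac{48950}{3} = \frac{96614}{3}$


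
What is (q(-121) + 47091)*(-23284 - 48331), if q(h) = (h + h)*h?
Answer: -5469452395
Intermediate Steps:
q(h) = 2*h**2 (q(h) = (2*h)*h = 2*h**2)
(q(-121) + 47091)*(-23284 - 48331) = (2*(-121)**2 + 47091)*(-23284 - 48331) = (2*14641 + 47091)*(-71615) = (29282 + 47091)*(-71615) = 76373*(-71615) = -5469452395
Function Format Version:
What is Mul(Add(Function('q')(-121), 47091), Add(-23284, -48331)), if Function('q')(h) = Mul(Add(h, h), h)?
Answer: -5469452395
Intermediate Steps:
Function('q')(h) = Mul(2, Pow(h, 2)) (Function('q')(h) = Mul(Mul(2, h), h) = Mul(2, Pow(h, 2)))
Mul(Add(Function('q')(-121), 47091), Add(-23284, -48331)) = Mul(Add(Mul(2, Pow(-121, 2)), 47091), Add(-23284, -48331)) = Mul(Add(Mul(2, 14641), 47091), -71615) = Mul(Add(29282, 47091), -71615) = Mul(76373, -71615) = -5469452395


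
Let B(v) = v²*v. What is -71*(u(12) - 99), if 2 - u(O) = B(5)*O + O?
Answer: 114239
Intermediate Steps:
B(v) = v³
u(O) = 2 - 126*O (u(O) = 2 - (5³*O + O) = 2 - (125*O + O) = 2 - 126*O)
-71*(u(12) - 99) = -71*((2 - 126*12) - 99) = -71*((2 - 1512) - 99) = -71*(-1510 - 99) = -71*(-1609) = 114239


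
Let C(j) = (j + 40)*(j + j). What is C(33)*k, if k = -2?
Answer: -9636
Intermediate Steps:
C(j) = 2*j*(40 + j) (C(j) = (40 + j)*(2*j) = 2*j*(40 + j))
C(33)*k = (2*33*(40 + 33))*(-2) = (2*33*73)*(-2) = 4818*(-2) = -9636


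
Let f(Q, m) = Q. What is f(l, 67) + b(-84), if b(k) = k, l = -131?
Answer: -215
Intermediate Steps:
f(l, 67) + b(-84) = -131 - 84 = -215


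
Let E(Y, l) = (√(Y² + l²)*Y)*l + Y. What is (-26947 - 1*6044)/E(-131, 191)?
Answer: -32991/256355707931 + 6301281*√53642/256355707931 ≈ 0.0056928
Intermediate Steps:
E(Y, l) = Y + Y*l*√(Y² + l²) (E(Y, l) = (Y*√(Y² + l²))*l + Y = Y*l*√(Y² + l²) + Y = Y + Y*l*√(Y² + l²))
(-26947 - 1*6044)/E(-131, 191) = (-26947 - 1*6044)/((-131*(1 + 191*√((-131)² + 191²)))) = (-26947 - 6044)/((-131*(1 + 191*√(17161 + 36481)))) = -32991*(-1/(131*(1 + 191*√53642))) = -32991/(-131 - 25021*√53642)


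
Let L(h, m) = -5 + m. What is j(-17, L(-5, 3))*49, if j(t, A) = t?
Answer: -833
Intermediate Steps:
j(-17, L(-5, 3))*49 = -17*49 = -833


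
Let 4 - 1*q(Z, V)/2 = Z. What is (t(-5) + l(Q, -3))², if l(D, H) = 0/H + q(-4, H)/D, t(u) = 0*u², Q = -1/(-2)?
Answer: 1024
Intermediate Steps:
Q = ½ (Q = -1*(-½) = ½ ≈ 0.50000)
t(u) = 0
q(Z, V) = 8 - 2*Z
l(D, H) = 16/D (l(D, H) = 0/H + (8 - 2*(-4))/D = 0 + (8 + 8)/D = 0 + 16/D = 16/D)
(t(-5) + l(Q, -3))² = (0 + 16/(½))² = (0 + 16*2)² = (0 + 32)² = 32² = 1024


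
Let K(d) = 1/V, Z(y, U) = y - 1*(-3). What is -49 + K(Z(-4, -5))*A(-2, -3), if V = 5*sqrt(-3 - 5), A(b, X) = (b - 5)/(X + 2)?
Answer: -49 - 7*I*sqrt(2)/20 ≈ -49.0 - 0.49497*I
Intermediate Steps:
Z(y, U) = 3 + y (Z(y, U) = y + 3 = 3 + y)
A(b, X) = (-5 + b)/(2 + X)
V = 10*I*sqrt(2) (V = 5*sqrt(-8) = 5*(2*I*sqrt(2)) = 10*I*sqrt(2) ≈ 14.142*I)
K(d) = -I*sqrt(2)/20 (K(d) = 1/(10*I*sqrt(2)) = -I*sqrt(2)/20)
-49 + K(Z(-4, -5))*A(-2, -3) = -49 + (-I*sqrt(2)/20)*((-5 - 2)/(2 - 3)) = -49 + (-I*sqrt(2)/20)*(-7/(-1)) = -49 + (-I*sqrt(2)/20)*(-1*(-7)) = -49 - I*sqrt(2)/20*7 = -49 - 7*I*sqrt(2)/20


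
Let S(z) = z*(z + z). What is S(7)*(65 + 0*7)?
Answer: 6370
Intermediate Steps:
S(z) = 2*z² (S(z) = z*(2*z) = 2*z²)
S(7)*(65 + 0*7) = (2*7²)*(65 + 0*7) = (2*49)*(65 + 0) = 98*65 = 6370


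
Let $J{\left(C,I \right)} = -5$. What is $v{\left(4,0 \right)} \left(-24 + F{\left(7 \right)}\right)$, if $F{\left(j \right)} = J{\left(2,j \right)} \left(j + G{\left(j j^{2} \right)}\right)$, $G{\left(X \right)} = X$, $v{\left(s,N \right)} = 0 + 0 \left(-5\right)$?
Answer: $0$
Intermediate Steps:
$v{\left(s,N \right)} = 0$ ($v{\left(s,N \right)} = 0 + 0 = 0$)
$F{\left(j \right)} = - 5 j - 5 j^{3}$ ($F{\left(j \right)} = - 5 \left(j + j j^{2}\right) = - 5 \left(j + j^{3}\right) = - 5 j - 5 j^{3}$)
$v{\left(4,0 \right)} \left(-24 + F{\left(7 \right)}\right) = 0 \left(-24 + 5 \cdot 7 \left(-1 - 7^{2}\right)\right) = 0 \left(-24 + 5 \cdot 7 \left(-1 - 49\right)\right) = 0 \left(-24 + 5 \cdot 7 \left(-50\right)\right) = 0 \left(-24 - 1750\right) = 0 \left(-1774\right) = 0$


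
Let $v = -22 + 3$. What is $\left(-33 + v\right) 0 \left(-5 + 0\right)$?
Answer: $0$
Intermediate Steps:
$v = -19$
$\left(-33 + v\right) 0 \left(-5 + 0\right) = \left(-33 - 19\right) 0 \left(-5 + 0\right) = - 52 \cdot 0 \left(-5\right) = \left(-52\right) 0 = 0$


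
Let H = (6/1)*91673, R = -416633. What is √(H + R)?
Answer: √133405 ≈ 365.25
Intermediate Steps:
H = 550038 (H = (6*1)*91673 = 6*91673 = 550038)
√(H + R) = √(550038 - 416633) = √133405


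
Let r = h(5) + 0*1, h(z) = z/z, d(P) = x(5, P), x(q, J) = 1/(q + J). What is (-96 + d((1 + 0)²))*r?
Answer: -575/6 ≈ -95.833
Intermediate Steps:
x(q, J) = 1/(J + q)
d(P) = 1/(5 + P) (d(P) = 1/(P + 5) = 1/(5 + P))
h(z) = 1
r = 1 (r = 1 + 0*1 = 1 + 0 = 1)
(-96 + d((1 + 0)²))*r = (-96 + 1/(5 + (1 + 0)²))*1 = (-96 + 1/(5 + 1²))*1 = (-96 + 1/(5 + 1))*1 = (-96 + 1/6)*1 = (-96 + ⅙)*1 = -575/6*1 = -575/6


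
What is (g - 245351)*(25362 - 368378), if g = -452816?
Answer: 239482451672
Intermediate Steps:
(g - 245351)*(25362 - 368378) = (-452816 - 245351)*(25362 - 368378) = -698167*(-343016) = 239482451672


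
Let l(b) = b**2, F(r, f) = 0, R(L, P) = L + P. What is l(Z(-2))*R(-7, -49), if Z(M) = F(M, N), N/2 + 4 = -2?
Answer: 0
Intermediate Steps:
N = -12 (N = -8 + 2*(-2) = -8 - 4 = -12)
Z(M) = 0
l(Z(-2))*R(-7, -49) = 0**2*(-7 - 49) = 0*(-56) = 0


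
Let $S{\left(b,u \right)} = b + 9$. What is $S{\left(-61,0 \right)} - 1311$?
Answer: $-1363$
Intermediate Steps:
$S{\left(b,u \right)} = 9 + b$
$S{\left(-61,0 \right)} - 1311 = \left(9 - 61\right) - 1311 = -52 - 1311 = -1363$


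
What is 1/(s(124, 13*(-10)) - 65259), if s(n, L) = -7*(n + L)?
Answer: -1/65217 ≈ -1.5333e-5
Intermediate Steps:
s(n, L) = -7*L - 7*n (s(n, L) = -7*(L + n) = -7*L - 7*n)
1/(s(124, 13*(-10)) - 65259) = 1/((-91*(-10) - 7*124) - 65259) = 1/((-7*(-130) - 868) - 65259) = 1/((910 - 868) - 65259) = 1/(42 - 65259) = 1/(-65217) = -1/65217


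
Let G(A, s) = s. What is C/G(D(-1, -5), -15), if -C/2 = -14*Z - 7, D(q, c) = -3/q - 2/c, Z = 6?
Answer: -182/15 ≈ -12.133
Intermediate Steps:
C = 182 (C = -2*(-14*6 - 7) = -2*(-84 - 7) = -2*(-91) = 182)
C/G(D(-1, -5), -15) = 182/(-15) = 182*(-1/15) = -182/15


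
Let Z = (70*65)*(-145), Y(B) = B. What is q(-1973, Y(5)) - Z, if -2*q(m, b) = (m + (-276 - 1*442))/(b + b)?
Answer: 13197691/20 ≈ 6.5988e+5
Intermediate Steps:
Z = -659750 (Z = 4550*(-145) = -659750)
q(m, b) = -(-718 + m)/(4*b) (q(m, b) = -(m + (-276 - 1*442))/(2*(b + b)) = -(m + (-276 - 442))/(2*(2*b)) = -(m - 718)*1/(2*b)/2 = -(-718 + m)*1/(2*b)/2 = -(-718 + m)/(4*b))
q(-1973, Y(5)) - Z = (1/4)*(718 - 1*(-1973))/5 - 1*(-659750) = (1/4)*(1/5)*(718 + 1973) + 659750 = (1/4)*(1/5)*2691 + 659750 = 2691/20 + 659750 = 13197691/20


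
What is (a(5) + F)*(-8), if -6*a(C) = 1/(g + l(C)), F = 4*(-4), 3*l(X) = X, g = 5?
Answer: 641/5 ≈ 128.20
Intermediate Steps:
l(X) = X/3
F = -16
a(C) = -1/(6*(5 + C/3))
(a(5) + F)*(-8) = (-1/(30 + 2*5) - 16)*(-8) = (-1/(30 + 10) - 16)*(-8) = (-1/40 - 16)*(-8) = -641/40*(-8) = 641/5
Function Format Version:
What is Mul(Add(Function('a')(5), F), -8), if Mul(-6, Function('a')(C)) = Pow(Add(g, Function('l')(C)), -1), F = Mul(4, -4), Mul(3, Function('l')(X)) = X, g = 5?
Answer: Rational(641, 5) ≈ 128.20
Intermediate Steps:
Function('l')(X) = Mul(Rational(1, 3), X)
F = -16
Function('a')(C) = Mul(Rational(-1, 6), Pow(Add(5, Mul(Rational(1, 3), C)), -1))
Mul(Add(Function('a')(5), F), -8) = Mul(Add(Mul(-1, Pow(Add(30, Mul(2, 5)), -1)), -16), -8) = Mul(Add(Mul(-1, Pow(Add(30, 10), -1)), -16), -8) = Mul(Add(Mul(-1, Pow(40, -1)), -16), -8) = Mul(Add(Mul(-1, Rational(1, 40)), -16), -8) = Mul(Add(Rational(-1, 40), -16), -8) = Mul(Rational(-641, 40), -8) = Rational(641, 5)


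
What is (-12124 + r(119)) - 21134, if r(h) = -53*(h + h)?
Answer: -45872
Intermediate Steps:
r(h) = -106*h
(-12124 + r(119)) - 21134 = (-12124 - 106*119) - 21134 = (-12124 - 12614) - 21134 = -24738 - 21134 = -45872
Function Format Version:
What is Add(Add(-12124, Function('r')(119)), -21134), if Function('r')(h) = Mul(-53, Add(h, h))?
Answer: -45872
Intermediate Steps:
Function('r')(h) = Mul(-106, h) (Function('r')(h) = Mul(-53, Mul(2, h)) = Mul(-106, h))
Add(Add(-12124, Function('r')(119)), -21134) = Add(Add(-12124, Mul(-106, 119)), -21134) = Add(Add(-12124, -12614), -21134) = Add(-24738, -21134) = -45872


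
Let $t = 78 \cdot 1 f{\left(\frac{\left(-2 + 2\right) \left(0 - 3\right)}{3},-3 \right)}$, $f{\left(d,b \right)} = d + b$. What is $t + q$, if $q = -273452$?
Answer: $-273686$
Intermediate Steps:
$f{\left(d,b \right)} = b + d$
$t = -234$ ($t = 78 \cdot 1 \left(-3 + \frac{\left(-2 + 2\right) \left(0 - 3\right)}{3}\right) = 78 \left(-3 + 0 \left(-3\right) \frac{1}{3}\right) = 78 \left(-3 + 0 \cdot \frac{1}{3}\right) = 78 \left(-3 + 0\right) = 78 \left(-3\right) = -234$)
$t + q = -234 - 273452 = -273686$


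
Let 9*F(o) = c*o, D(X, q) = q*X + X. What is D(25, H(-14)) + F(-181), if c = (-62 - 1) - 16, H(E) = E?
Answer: 11374/9 ≈ 1263.8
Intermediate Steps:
c = -79 (c = -63 - 16 = -79)
D(X, q) = X + X*q (D(X, q) = X*q + X = X + X*q)
F(o) = -79*o/9 (F(o) = (-79*o)/9 = -79*o/9)
D(25, H(-14)) + F(-181) = 25*(1 - 14) - 79/9*(-181) = 25*(-13) + 14299/9 = -325 + 14299/9 = 11374/9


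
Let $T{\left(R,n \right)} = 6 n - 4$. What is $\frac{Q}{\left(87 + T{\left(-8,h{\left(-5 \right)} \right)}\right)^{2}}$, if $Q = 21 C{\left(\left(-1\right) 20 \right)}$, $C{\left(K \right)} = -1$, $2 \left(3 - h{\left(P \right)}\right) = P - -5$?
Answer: $- \frac{21}{10201} \approx -0.0020586$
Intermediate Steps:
$h{\left(P \right)} = \frac{1}{2} - \frac{P}{2}$ ($h{\left(P \right)} = 3 - \frac{P - -5}{2} = 3 - \frac{P + 5}{2} = 3 - \frac{5 + P}{2} = 3 - \left(\frac{5}{2} + \frac{P}{2}\right) = \frac{1}{2} - \frac{P}{2}$)
$T{\left(R,n \right)} = -4 + 6 n$
$Q = -21$ ($Q = 21 \left(-1\right) = -21$)
$\frac{Q}{\left(87 + T{\left(-8,h{\left(-5 \right)} \right)}\right)^{2}} = - \frac{21}{\left(87 - \left(4 - 6 \left(\frac{1}{2} - - \frac{5}{2}\right)\right)\right)^{2}} = - \frac{21}{\left(87 - \left(4 - 6 \left(\frac{1}{2} + \frac{5}{2}\right)\right)\right)^{2}} = - \frac{21}{\left(87 + \left(-4 + 6 \cdot 3\right)\right)^{2}} = - \frac{21}{\left(87 + \left(-4 + 18\right)\right)^{2}} = - \frac{21}{\left(87 + 14\right)^{2}} = - \frac{21}{101^{2}} = - \frac{21}{10201}$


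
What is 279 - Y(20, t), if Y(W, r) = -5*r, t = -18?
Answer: 189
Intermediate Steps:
279 - Y(20, t) = 279 - (-5)*(-18) = 279 - 1*90 = 279 - 90 = 189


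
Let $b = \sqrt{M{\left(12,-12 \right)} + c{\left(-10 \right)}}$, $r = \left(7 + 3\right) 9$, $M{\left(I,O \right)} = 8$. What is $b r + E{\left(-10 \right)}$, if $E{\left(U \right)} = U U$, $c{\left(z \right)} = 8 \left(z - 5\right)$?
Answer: $100 + 360 i \sqrt{7} \approx 100.0 + 952.47 i$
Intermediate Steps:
$c{\left(z \right)} = -40 + 8 z$ ($c{\left(z \right)} = 8 \left(-5 + z\right) = -40 + 8 z$)
$E{\left(U \right)} = U^{2}$
$r = 90$ ($r = 10 \cdot 9 = 90$)
$b = 4 i \sqrt{7}$ ($b = \sqrt{8 + \left(-40 + 8 \left(-10\right)\right)} = \sqrt{8 - 120} = \sqrt{-112} = 4 i \sqrt{7} \approx 10.583 i$)
$b r + E{\left(-10 \right)} = 4 i \sqrt{7} \cdot 90 + \left(-10\right)^{2} = 360 i \sqrt{7} + 100 = 100 + 360 i \sqrt{7}$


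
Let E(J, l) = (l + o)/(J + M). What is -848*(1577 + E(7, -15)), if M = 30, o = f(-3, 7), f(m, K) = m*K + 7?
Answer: -49455360/37 ≈ -1.3366e+6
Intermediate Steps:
f(m, K) = 7 + K*m (f(m, K) = K*m + 7 = 7 + K*m)
o = -14 (o = 7 + 7*(-3) = 7 - 21 = -14)
E(J, l) = (-14 + l)/(30 + J) (E(J, l) = (l - 14)/(J + 30) = (-14 + l)/(30 + J))
-848*(1577 + E(7, -15)) = -848*(1577 + (-14 - 15)/(30 + 7)) = -848*(1577 - 29/37) = -848*58320/37 = -49455360/37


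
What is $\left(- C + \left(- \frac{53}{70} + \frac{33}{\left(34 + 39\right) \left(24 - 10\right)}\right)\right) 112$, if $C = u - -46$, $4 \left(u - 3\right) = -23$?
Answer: $- \frac{1797692}{365} \approx -4925.2$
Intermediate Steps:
$u = - \frac{11}{4}$ ($u = 3 + \frac{1}{4} \left(-23\right) = 3 - \frac{23}{4} = - \frac{11}{4} \approx -2.75$)
$C = \frac{173}{4}$ ($C = - \frac{11}{4} - -46 = - \frac{11}{4} + 46 = \frac{173}{4} \approx 43.25$)
$\left(- C + \left(- \frac{53}{70} + \frac{33}{\left(34 + 39\right) \left(24 - 10\right)}\right)\right) 112 = \left(\left(-1\right) \frac{173}{4} + \left(- \frac{53}{70} + \frac{33}{\left(34 + 39\right) \left(24 - 10\right)}\right)\right) 112 = \left(- \frac{173}{4} + \left(\left(-53\right) \frac{1}{70} + \frac{33}{73 \cdot 14}\right)\right) 112 = \left(- \frac{173}{4} - \left(\frac{53}{70} - \frac{33}{1022}\right)\right) 112 = \left(- \frac{173}{4} + \left(- \frac{53}{70} + 33 \cdot \frac{1}{1022}\right)\right) 112 = \left(- \frac{173}{4} + \left(- \frac{53}{70} + \frac{33}{1022}\right)\right) 112 = \left(- \frac{173}{4} - \frac{1852}{2555}\right) 112 = \left(- \frac{449423}{10220}\right) 112 = - \frac{1797692}{365}$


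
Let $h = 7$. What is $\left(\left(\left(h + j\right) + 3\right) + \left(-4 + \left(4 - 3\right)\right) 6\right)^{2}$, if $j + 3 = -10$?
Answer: $441$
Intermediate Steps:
$j = -13$ ($j = -3 - 10 = -13$)
$\left(\left(\left(h + j\right) + 3\right) + \left(-4 + \left(4 - 3\right)\right) 6\right)^{2} = \left(\left(\left(7 - 13\right) + 3\right) + \left(-4 + \left(4 - 3\right)\right) 6\right)^{2} = \left(\left(-6 + 3\right) + \left(-4 + 1\right) 6\right)^{2} = \left(-3 - 18\right)^{2} = \left(-21\right)^{2} = 441$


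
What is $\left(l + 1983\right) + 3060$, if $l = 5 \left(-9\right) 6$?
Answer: $4773$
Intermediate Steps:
$l = -270$ ($l = \left(-45\right) 6 = -270$)
$\left(l + 1983\right) + 3060 = \left(-270 + 1983\right) + 3060 = 1713 + 3060 = 4773$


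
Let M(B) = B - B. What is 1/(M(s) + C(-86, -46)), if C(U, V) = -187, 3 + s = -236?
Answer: -1/187 ≈ -0.0053476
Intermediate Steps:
s = -239 (s = -3 - 236 = -239)
M(B) = 0
1/(M(s) + C(-86, -46)) = 1/(0 - 187) = 1/(-187) = -1/187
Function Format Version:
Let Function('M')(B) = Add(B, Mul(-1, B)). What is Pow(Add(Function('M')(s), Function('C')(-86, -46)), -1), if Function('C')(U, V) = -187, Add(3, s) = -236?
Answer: Rational(-1, 187) ≈ -0.0053476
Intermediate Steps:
s = -239 (s = Add(-3, -236) = -239)
Function('M')(B) = 0
Pow(Add(Function('M')(s), Function('C')(-86, -46)), -1) = Pow(Add(0, -187), -1) = Pow(-187, -1) = Rational(-1, 187)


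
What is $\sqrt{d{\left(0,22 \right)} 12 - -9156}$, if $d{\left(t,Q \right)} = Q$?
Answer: $2 \sqrt{2355} \approx 97.057$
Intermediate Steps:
$\sqrt{d{\left(0,22 \right)} 12 - -9156} = \sqrt{22 \cdot 12 - -9156} = \sqrt{264 + 9156} = \sqrt{9420} = 2 \sqrt{2355}$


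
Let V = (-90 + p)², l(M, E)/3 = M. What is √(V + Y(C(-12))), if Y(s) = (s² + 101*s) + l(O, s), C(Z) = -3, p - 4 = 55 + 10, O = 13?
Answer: √186 ≈ 13.638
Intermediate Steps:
l(M, E) = 3*M
p = 69 (p = 4 + (55 + 10) = 4 + 65 = 69)
V = 441 (V = (-90 + 69)² = (-21)² = 441)
Y(s) = 39 + s² + 101*s (Y(s) = (s² + 101*s) + 3*13 = (s² + 101*s) + 39 = 39 + s² + 101*s)
√(V + Y(C(-12))) = √(441 + (39 + (-3)² + 101*(-3))) = √(441 + (39 + 9 - 303)) = √(441 - 255) = √186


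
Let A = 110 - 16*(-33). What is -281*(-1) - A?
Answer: -357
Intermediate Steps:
A = 638 (A = 110 + 528 = 638)
-281*(-1) - A = -281*(-1) - 1*638 = 281 - 638 = -357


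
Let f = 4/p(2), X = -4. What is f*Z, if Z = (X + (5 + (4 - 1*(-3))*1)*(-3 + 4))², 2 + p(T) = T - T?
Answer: -128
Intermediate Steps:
p(T) = -2 (p(T) = -2 + (T - T) = -2 + 0 = -2)
f = -2 (f = 4/(-2) = 4*(-½) = -2)
Z = 64 (Z = (-4 + (5 + (4 - 1*(-3))*1)*(-3 + 4))² = (-4 + (5 + (4 + 3)*1)*1)² = (-4 + (5 + 7*1)*1)² = (-4 + (5 + 7)*1)² = (-4 + 12*1)² = (-4 + 12)² = 8² = 64)
f*Z = -2*64 = -128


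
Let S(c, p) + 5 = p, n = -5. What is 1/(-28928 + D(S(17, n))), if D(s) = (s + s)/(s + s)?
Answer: -1/28927 ≈ -3.4570e-5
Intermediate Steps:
S(c, p) = -5 + p
D(s) = 1 (D(s) = (2*s)/((2*s)) = (2*s)*(1/(2*s)) = 1)
1/(-28928 + D(S(17, n))) = 1/(-28928 + 1) = 1/(-28927) = -1/28927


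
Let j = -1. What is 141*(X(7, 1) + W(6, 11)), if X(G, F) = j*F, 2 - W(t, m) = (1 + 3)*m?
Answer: -6063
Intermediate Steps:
W(t, m) = 2 - 4*m (W(t, m) = 2 - (1 + 3)*m = 2 - 4*m)
X(G, F) = -F
141*(X(7, 1) + W(6, 11)) = 141*(-1*1 + (2 - 4*11)) = 141*(-1 + (2 - 44)) = 141*(-1 - 42) = 141*(-43) = -6063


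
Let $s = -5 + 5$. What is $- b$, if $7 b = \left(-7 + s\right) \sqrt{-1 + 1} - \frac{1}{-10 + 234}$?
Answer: $\frac{1}{1568} \approx 0.00063775$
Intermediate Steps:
$s = 0$
$b = - \frac{1}{1568}$ ($b = \frac{\left(-7 + 0\right) \sqrt{-1 + 1} - \frac{1}{-10 + 234}}{7} = \frac{- 7 \sqrt{0} - \frac{1}{224}}{7} = \frac{\left(-7\right) 0 - \frac{1}{224}}{7} = \frac{0 - \frac{1}{224}}{7} = \frac{1}{7} \left(- \frac{1}{224}\right) = - \frac{1}{1568} \approx -0.00063775$)
$- b = \left(-1\right) \left(- \frac{1}{1568}\right) = \frac{1}{1568}$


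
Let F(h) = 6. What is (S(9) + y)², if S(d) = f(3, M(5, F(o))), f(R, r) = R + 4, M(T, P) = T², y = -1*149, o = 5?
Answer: 20164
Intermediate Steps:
y = -149
f(R, r) = 4 + R
S(d) = 7 (S(d) = 4 + 3 = 7)
(S(9) + y)² = (7 - 149)² = (-142)² = 20164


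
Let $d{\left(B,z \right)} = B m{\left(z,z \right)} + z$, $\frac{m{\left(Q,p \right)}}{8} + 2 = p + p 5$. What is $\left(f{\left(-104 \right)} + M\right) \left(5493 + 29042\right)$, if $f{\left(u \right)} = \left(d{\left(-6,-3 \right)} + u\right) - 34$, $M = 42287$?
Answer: $1488665710$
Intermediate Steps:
$m{\left(Q,p \right)} = -16 + 48 p$ ($m{\left(Q,p \right)} = -16 + 8 \left(p + p 5\right) = -16 + 8 \left(p + 5 p\right) = -16 + 8 \cdot 6 p = -16 + 48 p$)
$d{\left(B,z \right)} = z + B \left(-16 + 48 z\right)$ ($d{\left(B,z \right)} = B \left(-16 + 48 z\right) + z = z + B \left(-16 + 48 z\right)$)
$f{\left(u \right)} = 923 + u$ ($f{\left(u \right)} = \left(\left(-3 + 16 \left(-6\right) \left(-1 + 3 \left(-3\right)\right)\right) + u\right) - 34 = \left(\left(-3 + 16 \left(-6\right) \left(-1 - 9\right)\right) + u\right) - 34 = \left(\left(-3 + 16 \left(-6\right) \left(-10\right)\right) + u\right) - 34 = \left(\left(-3 + 960\right) + u\right) - 34 = \left(957 + u\right) - 34 = 923 + u$)
$\left(f{\left(-104 \right)} + M\right) \left(5493 + 29042\right) = \left(\left(923 - 104\right) + 42287\right) \left(5493 + 29042\right) = \left(819 + 42287\right) 34535 = 43106 \cdot 34535 = 1488665710$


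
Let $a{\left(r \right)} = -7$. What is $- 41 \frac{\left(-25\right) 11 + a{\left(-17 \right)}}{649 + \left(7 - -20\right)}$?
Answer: $\frac{5781}{338} \approx 17.104$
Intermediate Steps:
$- 41 \frac{\left(-25\right) 11 + a{\left(-17 \right)}}{649 + \left(7 - -20\right)} = - 41 \frac{\left(-25\right) 11 - 7}{649 + \left(7 - -20\right)} = - 41 \frac{-275 - 7}{649 + \left(7 + 20\right)} = - 41 \left(- \frac{282}{649 + 27}\right) = - 41 \left(- \frac{282}{676}\right) = - 41 \left(\left(-282\right) \frac{1}{676}\right) = \left(-41\right) \left(- \frac{141}{338}\right) = \frac{5781}{338}$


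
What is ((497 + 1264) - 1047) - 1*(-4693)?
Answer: 5407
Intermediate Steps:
((497 + 1264) - 1047) - 1*(-4693) = (1761 - 1047) + 4693 = 714 + 4693 = 5407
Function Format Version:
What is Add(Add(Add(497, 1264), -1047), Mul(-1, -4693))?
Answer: 5407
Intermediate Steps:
Add(Add(Add(497, 1264), -1047), Mul(-1, -4693)) = Add(Add(1761, -1047), 4693) = Add(714, 4693) = 5407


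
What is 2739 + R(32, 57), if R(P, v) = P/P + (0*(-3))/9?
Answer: 2740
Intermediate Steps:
R(P, v) = 1 (R(P, v) = 1 + 0*(1/9) = 1 + 0 = 1)
2739 + R(32, 57) = 2739 + 1 = 2740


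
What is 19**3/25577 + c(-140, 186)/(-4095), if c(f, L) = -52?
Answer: 2262893/8056755 ≈ 0.28087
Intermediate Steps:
19**3/25577 + c(-140, 186)/(-4095) = 19**3/25577 - 52/(-4095) = 6859*(1/25577) - 52*(-1/4095) = 6859/25577 + 4/315 = 2262893/8056755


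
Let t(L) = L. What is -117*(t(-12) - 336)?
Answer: 40716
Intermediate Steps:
-117*(t(-12) - 336) = -117*(-12 - 336) = -117*(-348) = 40716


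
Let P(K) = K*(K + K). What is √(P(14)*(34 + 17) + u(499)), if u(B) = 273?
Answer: √20265 ≈ 142.36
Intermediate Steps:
P(K) = 2*K² (P(K) = K*(2*K) = 2*K²)
√(P(14)*(34 + 17) + u(499)) = √((2*14²)*(34 + 17) + 273) = √((2*196)*51 + 273) = √(392*51 + 273) = √(19992 + 273) = √20265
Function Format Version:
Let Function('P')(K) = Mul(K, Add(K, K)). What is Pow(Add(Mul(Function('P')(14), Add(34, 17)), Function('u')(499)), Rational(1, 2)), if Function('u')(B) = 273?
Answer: Pow(20265, Rational(1, 2)) ≈ 142.36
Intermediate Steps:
Function('P')(K) = Mul(2, Pow(K, 2)) (Function('P')(K) = Mul(K, Mul(2, K)) = Mul(2, Pow(K, 2)))
Pow(Add(Mul(Function('P')(14), Add(34, 17)), Function('u')(499)), Rational(1, 2)) = Pow(Add(Mul(Mul(2, Pow(14, 2)), Add(34, 17)), 273), Rational(1, 2)) = Pow(Add(Mul(Mul(2, 196), 51), 273), Rational(1, 2)) = Pow(Add(Mul(392, 51), 273), Rational(1, 2)) = Pow(Add(19992, 273), Rational(1, 2)) = Pow(20265, Rational(1, 2))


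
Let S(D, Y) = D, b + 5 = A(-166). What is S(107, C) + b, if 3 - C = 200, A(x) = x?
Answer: -64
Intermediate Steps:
b = -171 (b = -5 - 166 = -171)
C = -197 (C = 3 - 1*200 = 3 - 200 = -197)
S(107, C) + b = 107 - 171 = -64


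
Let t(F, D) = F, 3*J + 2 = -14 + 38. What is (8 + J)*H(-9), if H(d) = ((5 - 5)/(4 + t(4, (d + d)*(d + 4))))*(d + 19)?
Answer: 0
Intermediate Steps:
J = 22/3 (J = -2/3 + (-14 + 38)/3 = -2/3 + (1/3)*24 = -2/3 + 8 = 22/3 ≈ 7.3333)
H(d) = 0 (H(d) = ((5 - 5)/(4 + 4))*(d + 19) = (0/8)*(19 + d) = (0*(1/8))*(19 + d) = 0*(19 + d) = 0)
(8 + J)*H(-9) = (8 + 22/3)*0 = (46/3)*0 = 0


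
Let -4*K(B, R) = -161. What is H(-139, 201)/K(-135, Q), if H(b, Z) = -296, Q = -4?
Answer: -1184/161 ≈ -7.3540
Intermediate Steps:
K(B, R) = 161/4 (K(B, R) = -1/4*(-161) = 161/4)
H(-139, 201)/K(-135, Q) = -296/161/4 = -296*4/161 = -1184/161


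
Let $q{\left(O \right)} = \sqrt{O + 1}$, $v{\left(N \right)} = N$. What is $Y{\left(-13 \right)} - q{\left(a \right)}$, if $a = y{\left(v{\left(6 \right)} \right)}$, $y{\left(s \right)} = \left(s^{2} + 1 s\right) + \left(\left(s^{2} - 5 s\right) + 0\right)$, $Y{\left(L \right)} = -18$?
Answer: $-25$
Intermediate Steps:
$y{\left(s \right)} = - 4 s + 2 s^{2}$ ($y{\left(s \right)} = \left(s^{2} + s\right) + \left(s^{2} - 5 s\right) = \left(s + s^{2}\right) + \left(s^{2} - 5 s\right) = - 4 s + 2 s^{2}$)
$a = 48$ ($a = 2 \cdot 6 \left(-2 + 6\right) = 2 \cdot 6 \cdot 4 = 48$)
$q{\left(O \right)} = \sqrt{1 + O}$
$Y{\left(-13 \right)} - q{\left(a \right)} = -18 - \sqrt{1 + 48} = -18 - \sqrt{49} = -18 - 7 = -25$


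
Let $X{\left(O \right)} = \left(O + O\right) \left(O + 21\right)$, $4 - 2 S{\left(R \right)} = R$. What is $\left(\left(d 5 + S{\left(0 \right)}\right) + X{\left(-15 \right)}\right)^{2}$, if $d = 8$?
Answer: $19044$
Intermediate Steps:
$S{\left(R \right)} = 2 - \frac{R}{2}$
$X{\left(O \right)} = 2 O \left(21 + O\right)$
$\left(\left(d 5 + S{\left(0 \right)}\right) + X{\left(-15 \right)}\right)^{2} = \left(\left(8 \cdot 5 + \left(2 - 0\right)\right) + 2 \left(-15\right) \left(21 - 15\right)\right)^{2} = \left(\left(40 + \left(2 + 0\right)\right) + 2 \left(-15\right) 6\right)^{2} = \left(\left(40 + 2\right) - 180\right)^{2} = \left(42 - 180\right)^{2} = \left(-138\right)^{2} = 19044$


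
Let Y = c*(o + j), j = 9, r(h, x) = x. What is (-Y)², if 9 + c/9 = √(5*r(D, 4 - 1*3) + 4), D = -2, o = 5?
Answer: 571536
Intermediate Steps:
c = -54 (c = -81 + 9*√(5*(4 - 1*3) + 4) = -81 + 9*√(5*(4 - 3) + 4) = -81 + 9*√(5*1 + 4) = -81 + 9*√(5 + 4) = -81 + 9*√9 = -81 + 9*3 = -81 + 27 = -54)
Y = -756 (Y = -54*(5 + 9) = -54*14 = -756)
(-Y)² = (-1*(-756))² = 756² = 571536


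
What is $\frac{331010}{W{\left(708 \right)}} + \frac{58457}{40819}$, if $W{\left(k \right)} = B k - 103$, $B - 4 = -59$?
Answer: $- \frac{11229160539}{1593696217} \approx -7.046$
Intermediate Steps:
$B = -55$ ($B = 4 - 59 = -55$)
$W{\left(k \right)} = -103 - 55 k$ ($W{\left(k \right)} = - 55 k - 103 = -103 - 55 k$)
$\frac{331010}{W{\left(708 \right)}} + \frac{58457}{40819} = \frac{331010}{-103 - 38940} + \frac{58457}{40819} = \frac{331010}{-103 - 38940} + 58457 \cdot \frac{1}{40819} = \frac{331010}{-39043} + \frac{58457}{40819} = 331010 \left(- \frac{1}{39043}\right) + \frac{58457}{40819} = - \frac{331010}{39043} + \frac{58457}{40819} = - \frac{11229160539}{1593696217}$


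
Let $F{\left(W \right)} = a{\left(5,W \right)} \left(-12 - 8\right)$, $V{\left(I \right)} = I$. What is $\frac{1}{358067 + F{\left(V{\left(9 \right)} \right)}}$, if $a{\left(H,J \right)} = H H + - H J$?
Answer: $\frac{1}{358467} \approx 2.7897 \cdot 10^{-6}$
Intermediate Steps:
$a{\left(H,J \right)} = H^{2} - H J$
$F{\left(W \right)} = -500 + 100 W$ ($F{\left(W \right)} = 5 \left(5 - W\right) \left(-12 - 8\right) = \left(25 - 5 W\right) \left(-20\right) = -500 + 100 W$)
$\frac{1}{358067 + F{\left(V{\left(9 \right)} \right)}} = \frac{1}{358067 + \left(-500 + 100 \cdot 9\right)} = \frac{1}{358067 + \left(-500 + 900\right)} = \frac{1}{358067 + 400} = \frac{1}{358467}$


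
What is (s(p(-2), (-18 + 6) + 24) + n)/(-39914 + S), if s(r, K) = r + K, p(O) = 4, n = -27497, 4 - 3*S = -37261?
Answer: 82443/82477 ≈ 0.99959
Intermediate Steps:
S = 37265/3 (S = 4/3 - 1/3*(-37261) = 4/3 + 37261/3 = 37265/3 ≈ 12422.)
s(r, K) = K + r
(s(p(-2), (-18 + 6) + 24) + n)/(-39914 + S) = ((((-18 + 6) + 24) + 4) - 27497)/(-39914 + 37265/3) = (((-12 + 24) + 4) - 27497)/(-82477/3) = ((12 + 4) - 27497)*(-3/82477) = (16 - 27497)*(-3/82477) = -27481*(-3/82477) = 82443/82477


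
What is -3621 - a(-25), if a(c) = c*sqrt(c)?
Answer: -3621 + 125*I ≈ -3621.0 + 125.0*I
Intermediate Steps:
a(c) = c**(3/2)
-3621 - a(-25) = -3621 - (-25)**(3/2) = -3621 - (-125)*I = -3621 + 125*I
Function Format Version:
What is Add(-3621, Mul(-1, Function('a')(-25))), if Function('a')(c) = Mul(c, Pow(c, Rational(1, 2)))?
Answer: Add(-3621, Mul(125, I)) ≈ Add(-3621.0, Mul(125.00, I))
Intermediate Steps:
Function('a')(c) = Pow(c, Rational(3, 2))
Add(-3621, Mul(-1, Function('a')(-25))) = Add(-3621, Mul(-1, Pow(-25, Rational(3, 2)))) = Add(-3621, Mul(-1, Mul(-125, I))) = Add(-3621, Mul(125, I))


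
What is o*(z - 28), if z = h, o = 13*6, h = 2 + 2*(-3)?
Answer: -2496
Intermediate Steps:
h = -4 (h = 2 - 6 = -4)
o = 78
z = -4
o*(z - 28) = 78*(-4 - 28) = 78*(-32) = -2496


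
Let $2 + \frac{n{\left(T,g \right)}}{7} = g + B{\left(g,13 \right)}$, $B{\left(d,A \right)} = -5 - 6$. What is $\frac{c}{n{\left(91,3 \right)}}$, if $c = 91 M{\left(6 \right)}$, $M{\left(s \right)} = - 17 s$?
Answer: $\frac{663}{5} \approx 132.6$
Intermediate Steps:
$B{\left(d,A \right)} = -11$
$n{\left(T,g \right)} = -91 + 7 g$ ($n{\left(T,g \right)} = -14 + 7 \left(g - 11\right) = -14 + 7 \left(-11 + g\right) = -14 + \left(-77 + 7 g\right) = -91 + 7 g$)
$c = -9282$ ($c = 91 \left(\left(-17\right) 6\right) = 91 \left(-102\right) = -9282$)
$\frac{c}{n{\left(91,3 \right)}} = - \frac{9282}{-91 + 7 \cdot 3} = - \frac{9282}{-91 + 21} = - \frac{9282}{-70} = \left(-9282\right) \left(- \frac{1}{70}\right) = \frac{663}{5}$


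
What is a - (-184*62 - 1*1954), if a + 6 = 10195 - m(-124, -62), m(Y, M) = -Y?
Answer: 23427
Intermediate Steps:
a = 10065 (a = -6 + (10195 - (-1)*(-124)) = -6 + (10195 - 1*124) = -6 + (10195 - 124) = -6 + 10071 = 10065)
a - (-184*62 - 1*1954) = 10065 - (-184*62 - 1*1954) = 10065 - (-11408 - 1954) = 10065 - 1*(-13362) = 10065 + 13362 = 23427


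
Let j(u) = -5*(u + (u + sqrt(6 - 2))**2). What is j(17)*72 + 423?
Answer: -135657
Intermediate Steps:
j(u) = -5*u - 5*(2 + u)**2 (j(u) = -5*(u + (u + sqrt(4))**2) = -5*(u + (u + 2)**2) = -5*(u + (2 + u)**2) = -5*u - 5*(2 + u)**2)
j(17)*72 + 423 = (-5*17 - 5*(2 + 17)**2)*72 + 423 = (-85 - 5*19**2)*72 + 423 = (-85 - 5*361)*72 + 423 = (-85 - 1805)*72 + 423 = -1890*72 + 423 = -136080 + 423 = -135657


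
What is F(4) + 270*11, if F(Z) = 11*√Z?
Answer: 2992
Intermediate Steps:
F(4) + 270*11 = 11*√4 + 270*11 = 11*2 + 2970 = 22 + 2970 = 2992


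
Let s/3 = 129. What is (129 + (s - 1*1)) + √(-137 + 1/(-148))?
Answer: 515 + 3*I*√83361/74 ≈ 515.0 + 11.705*I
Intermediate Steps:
s = 387 (s = 3*129 = 387)
(129 + (s - 1*1)) + √(-137 + 1/(-148)) = (129 + (387 - 1*1)) + √(-137 + 1/(-148)) = (129 + (387 - 1)) + √(-137 - 1/148) = (129 + 386) + √(-20277/148) = 515 + 3*I*√83361/74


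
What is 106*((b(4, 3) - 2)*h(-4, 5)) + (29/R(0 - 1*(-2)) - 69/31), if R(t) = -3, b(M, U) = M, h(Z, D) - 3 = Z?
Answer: -20822/93 ≈ -223.89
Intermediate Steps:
h(Z, D) = 3 + Z
106*((b(4, 3) - 2)*h(-4, 5)) + (29/R(0 - 1*(-2)) - 69/31) = 106*((4 - 2)*(3 - 4)) + (29/(-3) - 69/31) = 106*(2*(-1)) + (29*(-⅓) - 69*1/31) = 106*(-2) + (-29/3 - 69/31) = -212 - 1106/93 = -20822/93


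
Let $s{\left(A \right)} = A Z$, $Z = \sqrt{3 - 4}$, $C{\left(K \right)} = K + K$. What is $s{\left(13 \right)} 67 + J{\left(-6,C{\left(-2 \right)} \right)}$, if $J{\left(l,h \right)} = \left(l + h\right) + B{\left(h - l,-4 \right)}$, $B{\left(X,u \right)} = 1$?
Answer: $-9 + 871 i \approx -9.0 + 871.0 i$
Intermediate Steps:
$C{\left(K \right)} = 2 K$
$Z = i$ ($Z = \sqrt{-1} = i \approx 1.0 i$)
$s{\left(A \right)} = i A$ ($s{\left(A \right)} = A i = i A$)
$J{\left(l,h \right)} = 1 + h + l$ ($J{\left(l,h \right)} = \left(l + h\right) + 1 = \left(h + l\right) + 1 = 1 + h + l$)
$s{\left(13 \right)} 67 + J{\left(-6,C{\left(-2 \right)} \right)} = i 13 \cdot 67 + \left(1 + 2 \left(-2\right) - 6\right) = 13 i 67 - 9 = 871 i - 9 = -9 + 871 i$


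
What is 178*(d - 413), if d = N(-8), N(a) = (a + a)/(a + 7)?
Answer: -70666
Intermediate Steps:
N(a) = 2*a/(7 + a) (N(a) = (2*a)/(7 + a) = 2*a/(7 + a))
d = 16 (d = 2*(-8)/(7 - 8) = 2*(-8)/(-1) = 2*(-8)*(-1) = 16)
178*(d - 413) = 178*(16 - 413) = 178*(-397) = -70666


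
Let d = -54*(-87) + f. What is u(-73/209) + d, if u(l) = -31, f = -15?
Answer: 4652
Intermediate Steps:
d = 4683 (d = -54*(-87) - 15 = 4698 - 15 = 4683)
u(-73/209) + d = -31 + 4683 = 4652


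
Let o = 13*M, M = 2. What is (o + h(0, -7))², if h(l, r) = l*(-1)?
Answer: 676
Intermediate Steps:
h(l, r) = -l
o = 26 (o = 13*2 = 26)
(o + h(0, -7))² = (26 - 1*0)² = (26 + 0)² = 26² = 676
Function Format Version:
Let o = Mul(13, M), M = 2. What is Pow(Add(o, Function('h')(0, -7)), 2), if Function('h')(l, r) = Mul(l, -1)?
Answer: 676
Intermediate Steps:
Function('h')(l, r) = Mul(-1, l)
o = 26 (o = Mul(13, 2) = 26)
Pow(Add(o, Function('h')(0, -7)), 2) = Pow(Add(26, Mul(-1, 0)), 2) = Pow(Add(26, 0), 2) = Pow(26, 2) = 676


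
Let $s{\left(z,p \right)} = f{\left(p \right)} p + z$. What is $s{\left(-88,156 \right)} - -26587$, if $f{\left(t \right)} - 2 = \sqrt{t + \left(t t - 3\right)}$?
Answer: $26811 + 468 \sqrt{2721} \approx 51223.0$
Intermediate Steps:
$f{\left(t \right)} = 2 + \sqrt{-3 + t + t^{2}}$ ($f{\left(t \right)} = 2 + \sqrt{t + \left(t t - 3\right)} = 2 + \sqrt{t + \left(t^{2} - 3\right)} = 2 + \sqrt{t + \left(-3 + t^{2}\right)} = 2 + \sqrt{-3 + t + t^{2}}$)
$s{\left(z,p \right)} = z + p \left(2 + \sqrt{-3 + p + p^{2}}\right)$ ($s{\left(z,p \right)} = \left(2 + \sqrt{-3 + p + p^{2}}\right) p + z = p \left(2 + \sqrt{-3 + p + p^{2}}\right) + z = z + p \left(2 + \sqrt{-3 + p + p^{2}}\right)$)
$s{\left(-88,156 \right)} - -26587 = \left(-88 + 156 \left(2 + \sqrt{-3 + 156 + 156^{2}}\right)\right) - -26587 = \left(-88 + 156 \left(2 + \sqrt{-3 + 156 + 24336}\right)\right) + 26587 = \left(-88 + 156 \left(2 + \sqrt{24489}\right)\right) + 26587 = \left(-88 + 156 \left(2 + 3 \sqrt{2721}\right)\right) + 26587 = \left(-88 + \left(312 + 468 \sqrt{2721}\right)\right) + 26587 = \left(224 + 468 \sqrt{2721}\right) + 26587 = 26811 + 468 \sqrt{2721}$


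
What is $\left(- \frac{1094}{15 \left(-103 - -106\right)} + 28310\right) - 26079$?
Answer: $\frac{99301}{45} \approx 2206.7$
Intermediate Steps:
$\left(- \frac{1094}{15 \left(-103 - -106\right)} + 28310\right) - 26079 = \left(- \frac{1094}{15 \left(-103 + 106\right)} + 28310\right) - 26079 = \left(- \frac{1094}{15 \cdot 3} + 28310\right) - 26079 = \left(- \frac{1094}{45} + 28310\right) - 26079 = \frac{1272856}{45} - 26079 = \frac{99301}{45}$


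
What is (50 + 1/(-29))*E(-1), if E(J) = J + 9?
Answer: 11592/29 ≈ 399.72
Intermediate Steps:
E(J) = 9 + J
(50 + 1/(-29))*E(-1) = (50 + 1/(-29))*(9 - 1) = (50 - 1/29)*8 = (1449/29)*8 = 11592/29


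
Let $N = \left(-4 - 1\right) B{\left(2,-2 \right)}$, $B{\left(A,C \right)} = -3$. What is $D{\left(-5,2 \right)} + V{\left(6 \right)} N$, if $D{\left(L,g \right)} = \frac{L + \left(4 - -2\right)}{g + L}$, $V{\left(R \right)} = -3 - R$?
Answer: $- \frac{406}{3} \approx -135.33$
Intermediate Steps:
$N = 15$ ($N = \left(-4 - 1\right) \left(-3\right) = \left(-5\right) \left(-3\right) = 15$)
$D{\left(L,g \right)} = \frac{6 + L}{L + g}$ ($D{\left(L,g \right)} = \frac{L + \left(4 + 2\right)}{L + g} = \frac{L + 6}{L + g} = \frac{6 + L}{L + g}$)
$D{\left(-5,2 \right)} + V{\left(6 \right)} N = \frac{6 - 5}{-5 + 2} + \left(-3 - 6\right) 15 = \frac{1}{-3} \cdot 1 + \left(-3 - 6\right) 15 = \left(- \frac{1}{3}\right) 1 - 135 = - \frac{1}{3} - 135 = - \frac{406}{3}$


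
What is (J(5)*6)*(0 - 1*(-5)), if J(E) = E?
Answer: 150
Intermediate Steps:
(J(5)*6)*(0 - 1*(-5)) = (5*6)*(0 - 1*(-5)) = 30*(0 + 5) = 30*5 = 150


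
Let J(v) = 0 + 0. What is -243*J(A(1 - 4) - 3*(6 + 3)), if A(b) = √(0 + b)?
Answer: 0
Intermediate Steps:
A(b) = √b
J(v) = 0
-243*J(A(1 - 4) - 3*(6 + 3)) = -243*0 = 0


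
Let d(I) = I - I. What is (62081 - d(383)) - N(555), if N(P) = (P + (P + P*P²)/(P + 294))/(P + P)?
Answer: 105104663/1698 ≈ 61899.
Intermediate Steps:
d(I) = 0
N(P) = (P + (P + P³)/(294 + P))/(2*P) (N(P) = (P + (P + P³)/(294 + P))/((2*P)) = (P + (P + P³)/(294 + P))*(1/(2*P)) = (P + (P + P³)/(294 + P))/(2*P))
(62081 - d(383)) - N(555) = (62081 - 1*0) - (295 + 555 + 555²)/(2*(294 + 555)) = (62081 + 0) - (295 + 555 + 308025)/(2*849) = 62081 - 308875/(2*849) = 62081 - 1*308875/1698 = 62081 - 308875/1698 = 105104663/1698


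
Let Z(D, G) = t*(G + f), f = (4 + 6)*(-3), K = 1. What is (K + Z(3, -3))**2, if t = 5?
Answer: 26896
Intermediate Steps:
f = -30 (f = 10*(-3) = -30)
Z(D, G) = -150 + 5*G (Z(D, G) = 5*(G - 30) = 5*(-30 + G) = -150 + 5*G)
(K + Z(3, -3))**2 = (1 + (-150 + 5*(-3)))**2 = (1 + (-150 - 15))**2 = (1 - 165)**2 = (-164)**2 = 26896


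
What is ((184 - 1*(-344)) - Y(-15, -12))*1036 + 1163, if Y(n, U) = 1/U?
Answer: 1644772/3 ≈ 5.4826e+5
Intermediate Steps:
((184 - 1*(-344)) - Y(-15, -12))*1036 + 1163 = ((184 - 1*(-344)) - 1/(-12))*1036 + 1163 = ((184 + 344) - 1*(-1/12))*1036 + 1163 = (528 + 1/12)*1036 + 1163 = (6337/12)*1036 + 1163 = 1641283/3 + 1163 = 1644772/3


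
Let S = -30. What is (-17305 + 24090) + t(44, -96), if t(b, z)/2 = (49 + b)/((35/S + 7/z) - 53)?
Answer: 35311639/5207 ≈ 6781.6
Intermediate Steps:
t(b, z) = 2*(49 + b)/(-325/6 + 7/z) (t(b, z) = 2*((49 + b)/((35/(-30) + 7/z) - 53)) = 2*((49 + b)/((35*(-1/30) + 7/z) - 53)) = 2*((49 + b)/((-7/6 + 7/z) - 53)) = 2*((49 + b)/(-325/6 + 7/z)) = 2*(49 + b)/(-325/6 + 7/z))
(-17305 + 24090) + t(44, -96) = (-17305 + 24090) - 12*(-96)*(49 + 44)/(-42 + 325*(-96)) = 6785 - 12*(-96)*93/(-42 - 31200) = 6785 - 12*(-96)*93/(-31242) = 6785 - 12*(-96)*(-1/31242)*93 = 6785 - 17856/5207 = 35311639/5207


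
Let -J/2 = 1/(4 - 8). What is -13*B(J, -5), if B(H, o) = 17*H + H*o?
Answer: -78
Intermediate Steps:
J = ½ (J = -2/(4 - 8) = -2/(-4) = -2*(-¼) = ½ ≈ 0.50000)
-13*B(J, -5) = -13*(17 - 5)/2 = -13*12/2 = -13*6 = -78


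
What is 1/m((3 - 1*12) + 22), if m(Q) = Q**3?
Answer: 1/2197 ≈ 0.00045517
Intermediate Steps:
1/m((3 - 1*12) + 22) = 1/(((3 - 1*12) + 22)**3) = 1/(((3 - 12) + 22)**3) = 1/((-9 + 22)**3) = 1/(13**3) = 1/2197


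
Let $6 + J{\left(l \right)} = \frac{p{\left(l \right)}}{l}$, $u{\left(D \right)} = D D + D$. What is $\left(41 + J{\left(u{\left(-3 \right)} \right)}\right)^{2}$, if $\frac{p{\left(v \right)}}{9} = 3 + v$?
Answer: $\frac{9409}{4} \approx 2352.3$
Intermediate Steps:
$p{\left(v \right)} = 27 + 9 v$ ($p{\left(v \right)} = 9 \left(3 + v\right) = 27 + 9 v$)
$u{\left(D \right)} = D + D^{2}$ ($u{\left(D \right)} = D^{2} + D = D + D^{2}$)
$J{\left(l \right)} = -6 + \frac{27 + 9 l}{l}$
$\left(41 + J{\left(u{\left(-3 \right)} \right)}\right)^{2} = \left(41 + \left(3 + \frac{27}{\left(-3\right) \left(1 - 3\right)}\right)\right)^{2} = \left(41 + \left(3 + \frac{27}{\left(-3\right) \left(-2\right)}\right)\right)^{2} = \left(41 + \left(3 + \frac{27}{6}\right)\right)^{2} = \left(41 + \left(3 + 27 \cdot \frac{1}{6}\right)\right)^{2} = \left(41 + \left(3 + \frac{9}{2}\right)\right)^{2} = \left(41 + \frac{15}{2}\right)^{2} = \left(\frac{97}{2}\right)^{2} = \frac{9409}{4}$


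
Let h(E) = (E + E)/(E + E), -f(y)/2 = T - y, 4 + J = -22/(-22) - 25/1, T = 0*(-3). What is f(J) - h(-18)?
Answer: -57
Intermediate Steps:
T = 0
J = -28 (J = -4 + (-22/(-22) - 25/1) = -4 + (-22*(-1/22) - 25*1) = -4 + (1 - 25) = -4 - 24 = -28)
f(y) = 2*y (f(y) = -2*(0 - y) = -(-2)*y = 2*y)
h(E) = 1 (h(E) = (2*E)/((2*E)) = (2*E)*(1/(2*E)) = 1)
f(J) - h(-18) = 2*(-28) - 1*1 = -56 - 1 = -57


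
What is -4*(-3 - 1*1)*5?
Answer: 80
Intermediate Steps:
-4*(-3 - 1*1)*5 = -4*(-3 - 1)*5 = -4*(-4)*5 = 16*5 = 80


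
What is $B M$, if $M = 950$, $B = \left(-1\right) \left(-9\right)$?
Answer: $8550$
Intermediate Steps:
$B = 9$
$B M = 9 \cdot 950 = 8550$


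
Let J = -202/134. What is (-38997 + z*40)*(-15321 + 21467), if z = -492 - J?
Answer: -24137302574/67 ≈ -3.6026e+8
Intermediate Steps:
J = -101/67 (J = -202*1/134 = -101/67 ≈ -1.5075)
z = -32863/67 (z = -492 - 1*(-101/67) = -492 + 101/67 = -32863/67 ≈ -490.49)
(-38997 + z*40)*(-15321 + 21467) = (-38997 - 32863/67*40)*(-15321 + 21467) = (-38997 - 1314520/67)*6146 = -3927319/67*6146 = -24137302574/67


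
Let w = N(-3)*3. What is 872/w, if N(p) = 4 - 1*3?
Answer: 872/3 ≈ 290.67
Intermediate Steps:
N(p) = 1 (N(p) = 4 - 3 = 1)
w = 3 (w = 1*3 = 3)
872/w = 872/3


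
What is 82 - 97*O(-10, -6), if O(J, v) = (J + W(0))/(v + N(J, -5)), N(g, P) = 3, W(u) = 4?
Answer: -112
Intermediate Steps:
O(J, v) = (4 + J)/(3 + v) (O(J, v) = (J + 4)/(v + 3) = (4 + J)/(3 + v))
82 - 97*O(-10, -6) = 82 - 97*(4 - 10)/(3 - 6) = 82 - 97*(-6)/(-3) = 82 - (-97)*(-6)/3 = 82 - 97*2 = 82 - 194 = -112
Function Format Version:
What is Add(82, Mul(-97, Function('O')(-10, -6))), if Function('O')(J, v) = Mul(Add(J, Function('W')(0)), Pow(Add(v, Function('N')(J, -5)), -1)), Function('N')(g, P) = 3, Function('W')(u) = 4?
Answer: -112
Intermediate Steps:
Function('O')(J, v) = Mul(Pow(Add(3, v), -1), Add(4, J)) (Function('O')(J, v) = Mul(Add(J, 4), Pow(Add(v, 3), -1)) = Mul(Add(4, J), Pow(Add(3, v), -1)) = Mul(Pow(Add(3, v), -1), Add(4, J)))
Add(82, Mul(-97, Function('O')(-10, -6))) = Add(82, Mul(-97, Mul(Pow(Add(3, -6), -1), Add(4, -10)))) = Add(82, Mul(-97, Mul(Pow(-3, -1), -6))) = Add(82, Mul(-97, Mul(Rational(-1, 3), -6))) = Add(82, Mul(-97, 2)) = Add(82, -194) = -112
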